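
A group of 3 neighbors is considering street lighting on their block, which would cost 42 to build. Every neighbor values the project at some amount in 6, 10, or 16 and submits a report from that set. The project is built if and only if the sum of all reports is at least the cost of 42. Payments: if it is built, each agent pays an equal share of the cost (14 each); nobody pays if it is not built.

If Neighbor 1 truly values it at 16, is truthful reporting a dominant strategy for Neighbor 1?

Yes

Check each profile of the others' reports and compare truth against every alternative report.
Others report (10, 16): truth gives 2, best alternative gives 0.
Others report (16, 10): truth gives 2, best alternative gives 0.
Others report (16, 16): truth gives 2, best alternative gives 2.
Others report (6, 6): truth gives 0, best alternative gives 0.
Others report (6, 10): truth gives 0, best alternative gives 0.
Others report (6, 16): truth gives 0, best alternative gives 0.
(Remaining 3 profiles checked similarly; truth is weakly best in each.)
In every case the truthful report is at least as good as any alternative, so it is a dominant strategy.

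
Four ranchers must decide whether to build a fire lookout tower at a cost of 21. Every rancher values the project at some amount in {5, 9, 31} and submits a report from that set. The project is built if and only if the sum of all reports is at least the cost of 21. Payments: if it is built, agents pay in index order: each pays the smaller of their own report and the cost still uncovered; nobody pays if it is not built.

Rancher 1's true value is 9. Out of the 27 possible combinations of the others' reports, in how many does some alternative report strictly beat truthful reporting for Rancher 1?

26

Others report (5, 5, 9): truth gives 0; report 5 gives 4 > 0. Violating.
Others report (5, 5, 31): truth gives 0; report 5 gives 4 > 0. Violating.
Others report (5, 9, 5): truth gives 0; report 5 gives 4 > 0. Violating.
Others report (5, 9, 9): truth gives 0; report 5 gives 4 > 0. Violating.
Others report (5, 5, 5): truth gives 0; no alternative beats it.
(Checking all 27 profiles: 26 have a profitable deviation, 1 does not.)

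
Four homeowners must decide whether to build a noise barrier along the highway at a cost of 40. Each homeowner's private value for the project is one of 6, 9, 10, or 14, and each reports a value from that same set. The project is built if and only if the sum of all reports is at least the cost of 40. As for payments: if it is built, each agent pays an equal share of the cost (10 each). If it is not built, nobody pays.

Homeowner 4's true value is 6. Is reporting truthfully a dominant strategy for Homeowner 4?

Yes

Check each profile of the others' reports and compare truth against every alternative report.
Others report (9, 9, 14): truth gives 0, best alternative gives -4.
Others report (9, 10, 14): truth gives 0, best alternative gives -4.
Others report (9, 14, 9): truth gives 0, best alternative gives -4.
Others report (9, 14, 10): truth gives 0, best alternative gives -4.
Others report (10, 9, 14): truth gives 0, best alternative gives -4.
Others report (10, 14, 9): truth gives 0, best alternative gives -4.
(Remaining 58 profiles checked similarly; truth is weakly best in each.)
In every case the truthful report is at least as good as any alternative, so it is a dominant strategy.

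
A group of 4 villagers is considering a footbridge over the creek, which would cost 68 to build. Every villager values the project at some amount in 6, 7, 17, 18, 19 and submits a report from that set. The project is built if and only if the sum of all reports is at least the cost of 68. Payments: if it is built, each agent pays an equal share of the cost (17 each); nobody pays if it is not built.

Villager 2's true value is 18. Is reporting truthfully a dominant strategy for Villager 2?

Check each profile of the others' reports and compare truth against every alternative report.
Others report (17, 17, 17): truth gives 1, best alternative gives 1.
Others report (17, 17, 18): truth gives 1, best alternative gives 1.
Others report (17, 17, 19): truth gives 1, best alternative gives 1.
Others report (17, 18, 17): truth gives 1, best alternative gives 1.
Others report (17, 18, 18): truth gives 1, best alternative gives 1.
Others report (17, 18, 19): truth gives 1, best alternative gives 1.
(Remaining 119 profiles checked similarly; truth is weakly best in each.)
In every case the truthful report is at least as good as any alternative, so it is a dominant strategy.

Yes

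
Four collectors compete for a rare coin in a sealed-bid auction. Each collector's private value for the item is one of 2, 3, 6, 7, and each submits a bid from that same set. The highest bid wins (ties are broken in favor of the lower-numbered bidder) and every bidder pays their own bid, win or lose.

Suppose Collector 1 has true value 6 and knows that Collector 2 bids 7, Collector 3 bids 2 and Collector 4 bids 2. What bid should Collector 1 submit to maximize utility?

7

Bid 2: loses but pays 2, utility -2.
Bid 3: loses but pays 3, utility -3.
Bid 6: loses but pays 6, utility -6.
Bid 7: wins, pays 7, utility 6 - 7 = -1.
The best choice is 7 with utility -1.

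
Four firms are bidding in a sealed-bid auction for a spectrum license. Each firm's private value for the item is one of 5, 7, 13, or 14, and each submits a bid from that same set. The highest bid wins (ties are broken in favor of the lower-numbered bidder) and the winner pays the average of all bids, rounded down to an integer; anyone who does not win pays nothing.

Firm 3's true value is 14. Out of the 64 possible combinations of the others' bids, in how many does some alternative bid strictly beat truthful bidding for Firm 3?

2

Others bid (5, 5, 5): truth gives 7; bid 7 gives 9 > 7. Violating.
Others bid (5, 5, 7): truth gives 7; bid 7 gives 8 > 7. Violating.
Others bid (5, 5, 13): truth gives 5; no alternative beats it.
Others bid (5, 5, 14): truth gives 5; no alternative beats it.
(Checking all 64 profiles: 2 have a profitable deviation, 62 do not.)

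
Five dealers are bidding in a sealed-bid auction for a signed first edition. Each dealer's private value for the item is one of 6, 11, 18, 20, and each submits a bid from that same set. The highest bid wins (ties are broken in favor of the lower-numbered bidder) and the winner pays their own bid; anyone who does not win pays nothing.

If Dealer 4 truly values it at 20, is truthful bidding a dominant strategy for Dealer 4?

Consider the case where Dealer 1 bids 6, Dealer 2 bids 6, Dealer 3 bids 6 and Dealer 5 bids 6.
Truthful bid 20: wins, pays 20, utility 20 - 20 = 0.
Bid 11 instead: wins, pays 11, utility 20 - 11 = 9.
Since 9 > 0, bidding 11 is strictly better here, so truthful bidding is not dominant.

No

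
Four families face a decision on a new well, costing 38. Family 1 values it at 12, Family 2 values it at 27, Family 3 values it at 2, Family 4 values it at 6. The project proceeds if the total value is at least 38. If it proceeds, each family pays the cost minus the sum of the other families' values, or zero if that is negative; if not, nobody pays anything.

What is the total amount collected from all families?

Total value 47 ≥ cost 38, so it is built.
Family 1: others sum to 35; max(0, 38 - 35) = 3.
Family 2: others sum to 20; max(0, 38 - 20) = 18.
Family 3: others sum to 45; max(0, 38 - 45) = 0.
Family 4: others sum to 41; max(0, 38 - 41) = 0.
Total collected = 3 + 18 + 0 + 0 = 21.

21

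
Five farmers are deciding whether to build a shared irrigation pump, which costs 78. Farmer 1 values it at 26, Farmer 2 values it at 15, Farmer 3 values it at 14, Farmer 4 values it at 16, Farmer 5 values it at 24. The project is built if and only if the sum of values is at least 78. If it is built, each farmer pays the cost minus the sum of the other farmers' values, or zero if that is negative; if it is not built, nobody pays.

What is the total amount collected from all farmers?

Total value 95 ≥ cost 78, so it is built.
Farmer 1: others sum to 69; max(0, 78 - 69) = 9.
Farmer 2: others sum to 80; max(0, 78 - 80) = 0.
Farmer 3: others sum to 81; max(0, 78 - 81) = 0.
Farmer 4: others sum to 79; max(0, 78 - 79) = 0.
Farmer 5: others sum to 71; max(0, 78 - 71) = 7.
Total collected = 9 + 0 + 0 + 0 + 7 = 16.

16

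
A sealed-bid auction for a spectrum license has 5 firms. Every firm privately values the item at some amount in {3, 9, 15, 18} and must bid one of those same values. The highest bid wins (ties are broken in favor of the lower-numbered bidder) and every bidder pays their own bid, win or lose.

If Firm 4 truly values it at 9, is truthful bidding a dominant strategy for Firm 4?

Consider the case where Firm 1 bids 3, Firm 2 bids 3, Firm 3 bids 3 and Firm 5 bids 15.
Truthful bid 9: loses but pays 9, utility -9.
Bid 3 instead: loses but pays 3, utility -3.
Since -3 > -9, bidding 3 is strictly better here, so truthful bidding is not dominant.

No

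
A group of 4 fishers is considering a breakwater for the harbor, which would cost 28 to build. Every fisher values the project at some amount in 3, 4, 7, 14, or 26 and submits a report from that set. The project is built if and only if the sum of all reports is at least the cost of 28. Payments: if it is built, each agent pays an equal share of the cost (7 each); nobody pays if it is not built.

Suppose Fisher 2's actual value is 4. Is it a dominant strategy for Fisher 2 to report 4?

Consider the case where Fisher 1 reports 3, Fisher 3 reports 7 and Fisher 4 reports 14.
Truthful report 4: project built, pays 7, utility 4 - 7 = -3.
Report 3 instead: project not built, utility 0.
Since 0 > -3, reporting 3 is strictly better here, so truthful reporting is not dominant.

No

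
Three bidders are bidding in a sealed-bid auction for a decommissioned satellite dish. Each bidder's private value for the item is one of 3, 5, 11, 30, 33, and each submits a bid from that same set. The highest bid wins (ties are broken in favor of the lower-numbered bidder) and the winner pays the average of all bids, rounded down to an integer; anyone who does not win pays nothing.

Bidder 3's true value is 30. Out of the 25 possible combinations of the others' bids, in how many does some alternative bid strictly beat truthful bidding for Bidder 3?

Others bid (3, 3): truth gives 18; bid 5 gives 27 > 18. Violating.
Others bid (3, 5): truth gives 18; bid 11 gives 24 > 18. Violating.
Others bid (3, 30): truth gives 0; bid 33 gives 8 > 0. Violating.
Others bid (5, 3): truth gives 18; bid 11 gives 24 > 18. Violating.
Others bid (3, 11): truth gives 16; no alternative beats it.
Others bid (3, 33): truth gives 0; no alternative beats it.
(Checking all 25 profiles: 10 have a profitable deviation, 15 do not.)

10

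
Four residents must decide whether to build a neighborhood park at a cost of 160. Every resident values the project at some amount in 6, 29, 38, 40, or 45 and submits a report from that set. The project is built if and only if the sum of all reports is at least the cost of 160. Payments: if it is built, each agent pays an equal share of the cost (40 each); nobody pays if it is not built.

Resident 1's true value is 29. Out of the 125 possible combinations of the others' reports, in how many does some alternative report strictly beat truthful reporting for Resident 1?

1

Others report (45, 45, 45): truth gives -11; report 6 gives 0 > -11. Violating.
Others report (6, 6, 6): truth gives 0; no alternative beats it.
Others report (6, 6, 29): truth gives 0; no alternative beats it.
(Checking all 125 profiles: 1 has a profitable deviation, 124 do not.)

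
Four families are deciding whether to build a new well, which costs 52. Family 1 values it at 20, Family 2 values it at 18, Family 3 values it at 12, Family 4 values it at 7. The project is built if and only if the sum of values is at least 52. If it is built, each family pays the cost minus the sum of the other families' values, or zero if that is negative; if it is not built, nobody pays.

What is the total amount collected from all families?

37

Total value 57 ≥ cost 52, so it is built.
Family 1: others sum to 37; max(0, 52 - 37) = 15.
Family 2: others sum to 39; max(0, 52 - 39) = 13.
Family 3: others sum to 45; max(0, 52 - 45) = 7.
Family 4: others sum to 50; max(0, 52 - 50) = 2.
Total collected = 15 + 13 + 7 + 2 = 37.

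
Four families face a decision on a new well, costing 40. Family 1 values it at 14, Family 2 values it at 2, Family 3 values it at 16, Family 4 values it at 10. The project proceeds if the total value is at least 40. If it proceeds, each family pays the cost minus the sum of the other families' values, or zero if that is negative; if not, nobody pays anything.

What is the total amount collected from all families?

34

Total value 42 ≥ cost 40, so it is built.
Family 1: others sum to 28; max(0, 40 - 28) = 12.
Family 2: others sum to 40; max(0, 40 - 40) = 0.
Family 3: others sum to 26; max(0, 40 - 26) = 14.
Family 4: others sum to 32; max(0, 40 - 32) = 8.
Total collected = 12 + 0 + 14 + 8 = 34.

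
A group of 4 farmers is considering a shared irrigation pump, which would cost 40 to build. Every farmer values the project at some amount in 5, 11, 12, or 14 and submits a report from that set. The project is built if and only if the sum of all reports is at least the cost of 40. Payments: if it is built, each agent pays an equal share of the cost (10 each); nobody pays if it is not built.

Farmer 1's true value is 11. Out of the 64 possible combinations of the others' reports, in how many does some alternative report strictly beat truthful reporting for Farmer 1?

9

Others report (5, 11, 11): truth gives 0; report 14 gives 1 > 0. Violating.
Others report (5, 11, 12): truth gives 0; report 12 gives 1 > 0. Violating.
Others report (5, 12, 11): truth gives 0; report 12 gives 1 > 0. Violating.
Others report (11, 5, 11): truth gives 0; report 14 gives 1 > 0. Violating.
Others report (5, 5, 5): truth gives 0; no alternative beats it.
Others report (5, 5, 11): truth gives 0; no alternative beats it.
(Checking all 64 profiles: 9 have a profitable deviation, 55 do not.)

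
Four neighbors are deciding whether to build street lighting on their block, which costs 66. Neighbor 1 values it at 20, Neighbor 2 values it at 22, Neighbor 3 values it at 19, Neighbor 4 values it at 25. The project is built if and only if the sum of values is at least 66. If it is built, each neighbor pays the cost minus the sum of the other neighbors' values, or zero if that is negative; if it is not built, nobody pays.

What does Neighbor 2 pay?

2

Total value 86 ≥ cost 66, so the project is built.
The other neighbors' values sum to 64.
Cost minus that sum is 66 - 64 = 2.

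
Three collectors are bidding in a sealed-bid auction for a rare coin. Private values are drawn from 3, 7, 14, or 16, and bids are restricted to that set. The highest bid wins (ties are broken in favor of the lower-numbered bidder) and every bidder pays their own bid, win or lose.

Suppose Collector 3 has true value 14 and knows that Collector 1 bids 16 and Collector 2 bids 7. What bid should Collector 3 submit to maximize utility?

Bid 3: loses but pays 3, utility -3.
Bid 7: loses but pays 7, utility -7.
Bid 14: loses but pays 14, utility -14.
Bid 16: loses but pays 16, utility -16.
The best choice is 3 with utility -3.

3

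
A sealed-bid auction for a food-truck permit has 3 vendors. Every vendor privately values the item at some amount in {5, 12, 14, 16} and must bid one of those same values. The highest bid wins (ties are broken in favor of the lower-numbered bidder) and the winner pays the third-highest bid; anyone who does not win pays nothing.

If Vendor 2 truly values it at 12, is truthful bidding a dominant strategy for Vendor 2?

Consider the case where Vendor 1 bids 5 and Vendor 3 bids 14.
Truthful bid 12: loses, pays 0, utility 0.
Bid 14 instead: wins, pays 5, utility 12 - 5 = 7.
Since 7 > 0, bidding 14 is strictly better here, so truthful bidding is not dominant.

No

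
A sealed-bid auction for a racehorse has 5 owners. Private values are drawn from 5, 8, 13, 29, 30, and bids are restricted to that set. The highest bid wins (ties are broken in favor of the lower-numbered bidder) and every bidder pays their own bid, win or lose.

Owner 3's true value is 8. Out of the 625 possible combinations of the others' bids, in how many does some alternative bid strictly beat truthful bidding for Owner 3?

Others bid (5, 5, 5, 13): truth gives -8; bid 5 gives -5 > -8. Violating.
Others bid (5, 5, 5, 29): truth gives -8; bid 5 gives -5 > -8. Violating.
Others bid (5, 5, 5, 30): truth gives -8; bid 5 gives -5 > -8. Violating.
Others bid (5, 5, 8, 13): truth gives -8; bid 5 gives -5 > -8. Violating.
Others bid (5, 5, 5, 5): truth gives 0; no alternative beats it.
Others bid (5, 5, 5, 8): truth gives 0; no alternative beats it.
(Checking all 625 profiles: 621 have a profitable deviation, 4 do not.)

621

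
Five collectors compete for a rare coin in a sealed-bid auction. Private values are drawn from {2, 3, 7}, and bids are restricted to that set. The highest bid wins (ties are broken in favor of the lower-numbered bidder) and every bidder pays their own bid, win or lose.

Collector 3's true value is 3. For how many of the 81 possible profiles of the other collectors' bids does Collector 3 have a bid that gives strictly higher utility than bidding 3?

77

Others bid (2, 2, 2, 7): truth gives -3; bid 2 gives -2 > -3. Violating.
Others bid (2, 2, 3, 7): truth gives -3; bid 2 gives -2 > -3. Violating.
Others bid (2, 2, 7, 2): truth gives -3; bid 2 gives -2 > -3. Violating.
Others bid (2, 2, 7, 3): truth gives -3; bid 2 gives -2 > -3. Violating.
Others bid (2, 2, 2, 2): truth gives 0; no alternative beats it.
Others bid (2, 2, 2, 3): truth gives 0; no alternative beats it.
(Checking all 81 profiles: 77 have a profitable deviation, 4 do not.)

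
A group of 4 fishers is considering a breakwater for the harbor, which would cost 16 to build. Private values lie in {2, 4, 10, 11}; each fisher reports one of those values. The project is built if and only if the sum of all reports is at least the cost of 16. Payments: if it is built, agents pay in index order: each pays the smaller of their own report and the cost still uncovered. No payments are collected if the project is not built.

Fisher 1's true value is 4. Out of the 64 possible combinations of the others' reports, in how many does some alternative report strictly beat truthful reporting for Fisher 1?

56

Others report (2, 2, 10): truth gives 0; report 2 gives 2 > 0. Violating.
Others report (2, 2, 11): truth gives 0; report 2 gives 2 > 0. Violating.
Others report (2, 4, 10): truth gives 0; report 2 gives 2 > 0. Violating.
Others report (2, 4, 11): truth gives 0; report 2 gives 2 > 0. Violating.
Others report (2, 2, 2): truth gives 0; no alternative beats it.
Others report (2, 2, 4): truth gives 0; no alternative beats it.
(Checking all 64 profiles: 56 have a profitable deviation, 8 do not.)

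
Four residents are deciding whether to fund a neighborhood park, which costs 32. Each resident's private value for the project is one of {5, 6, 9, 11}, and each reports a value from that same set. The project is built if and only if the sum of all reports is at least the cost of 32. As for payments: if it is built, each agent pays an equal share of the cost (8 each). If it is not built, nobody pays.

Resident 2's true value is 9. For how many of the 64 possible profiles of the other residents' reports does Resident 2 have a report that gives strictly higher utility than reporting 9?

Others report (5, 5, 11): truth gives 0; report 11 gives 1 > 0. Violating.
Others report (5, 6, 11): truth gives 0; report 11 gives 1 > 0. Violating.
Others report (5, 11, 5): truth gives 0; report 11 gives 1 > 0. Violating.
Others report (5, 11, 6): truth gives 0; report 11 gives 1 > 0. Violating.
Others report (5, 5, 5): truth gives 0; no alternative beats it.
Others report (5, 5, 6): truth gives 0; no alternative beats it.
(Checking all 64 profiles: 12 have a profitable deviation, 52 do not.)

12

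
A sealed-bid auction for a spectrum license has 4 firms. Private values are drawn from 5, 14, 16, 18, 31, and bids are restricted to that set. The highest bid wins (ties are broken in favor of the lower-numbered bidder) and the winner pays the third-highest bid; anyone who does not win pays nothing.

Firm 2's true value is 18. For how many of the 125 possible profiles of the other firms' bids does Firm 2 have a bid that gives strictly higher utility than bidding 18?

Others bid (5, 5, 31): truth gives 0; bid 31 gives 13 > 0. Violating.
Others bid (5, 14, 31): truth gives 0; bid 31 gives 4 > 0. Violating.
Others bid (5, 16, 31): truth gives 0; bid 31 gives 2 > 0. Violating.
Others bid (5, 31, 5): truth gives 0; bid 31 gives 13 > 0. Violating.
Others bid (5, 5, 5): truth gives 13; no alternative beats it.
Others bid (5, 5, 14): truth gives 13; no alternative beats it.
(Checking all 125 profiles: 27 have a profitable deviation, 98 do not.)

27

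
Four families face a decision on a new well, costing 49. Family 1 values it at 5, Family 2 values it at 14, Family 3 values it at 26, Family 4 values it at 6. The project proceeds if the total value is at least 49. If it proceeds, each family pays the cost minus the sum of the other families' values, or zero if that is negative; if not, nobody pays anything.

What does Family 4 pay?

Total value 51 ≥ cost 49, so the project is built.
The other families' values sum to 45.
Cost minus that sum is 49 - 45 = 4.

4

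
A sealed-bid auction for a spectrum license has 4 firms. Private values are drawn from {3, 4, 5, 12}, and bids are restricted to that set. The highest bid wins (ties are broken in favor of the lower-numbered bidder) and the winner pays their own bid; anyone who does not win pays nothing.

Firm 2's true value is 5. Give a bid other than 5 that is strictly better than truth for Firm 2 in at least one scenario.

4

Suppose Firm 1 bids 3, Firm 3 bids 3 and Firm 4 bids 3.
Bid 5: wins, pays 5, utility 5 - 5 = 0.
Bid 4: wins, pays 4, utility 5 - 4 = 1.
So bidding 4 beats truth here (1 > 0).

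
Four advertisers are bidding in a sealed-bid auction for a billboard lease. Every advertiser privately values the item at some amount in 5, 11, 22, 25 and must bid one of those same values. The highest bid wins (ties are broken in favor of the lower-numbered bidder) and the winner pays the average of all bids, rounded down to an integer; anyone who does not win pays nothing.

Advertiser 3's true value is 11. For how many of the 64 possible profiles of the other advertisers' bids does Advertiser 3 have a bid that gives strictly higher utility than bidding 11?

Others bid (5, 11, 5): truth gives 0; bid 22 gives 1 > 0. Violating.
Others bid (11, 5, 5): truth gives 0; bid 22 gives 1 > 0. Violating.
Others bid (5, 5, 5): truth gives 5; no alternative beats it.
Others bid (5, 5, 11): truth gives 3; no alternative beats it.
(Checking all 64 profiles: 2 have a profitable deviation, 62 do not.)

2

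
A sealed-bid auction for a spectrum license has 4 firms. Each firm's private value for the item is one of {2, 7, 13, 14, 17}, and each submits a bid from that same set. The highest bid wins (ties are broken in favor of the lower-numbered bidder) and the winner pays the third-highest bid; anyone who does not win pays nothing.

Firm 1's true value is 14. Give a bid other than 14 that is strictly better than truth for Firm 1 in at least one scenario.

Suppose Firm 2 bids 2, Firm 3 bids 2 and Firm 4 bids 17.
Bid 14: loses, pays 0, utility 0.
Bid 17: wins, pays 2, utility 14 - 2 = 12.
So bidding 17 beats truth here (12 > 0).

17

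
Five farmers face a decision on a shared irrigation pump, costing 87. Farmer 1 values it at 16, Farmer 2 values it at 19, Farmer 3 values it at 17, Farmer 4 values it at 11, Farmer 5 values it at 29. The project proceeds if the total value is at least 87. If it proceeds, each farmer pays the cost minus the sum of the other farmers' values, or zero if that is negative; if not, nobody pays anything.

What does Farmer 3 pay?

Total value 92 ≥ cost 87, so the project is built.
The other farmers' values sum to 75.
Cost minus that sum is 87 - 75 = 12.

12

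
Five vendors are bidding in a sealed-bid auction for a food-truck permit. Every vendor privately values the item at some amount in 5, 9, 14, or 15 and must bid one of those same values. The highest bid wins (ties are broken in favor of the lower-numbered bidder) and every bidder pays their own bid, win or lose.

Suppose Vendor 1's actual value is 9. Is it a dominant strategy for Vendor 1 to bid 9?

No

Consider the case where Vendor 2 bids 5, Vendor 3 bids 5, Vendor 4 bids 5 and Vendor 5 bids 5.
Truthful bid 9: wins, pays 9, utility 9 - 9 = 0.
Bid 5 instead: wins, pays 5, utility 9 - 5 = 4.
Since 4 > 0, bidding 5 is strictly better here, so truthful bidding is not dominant.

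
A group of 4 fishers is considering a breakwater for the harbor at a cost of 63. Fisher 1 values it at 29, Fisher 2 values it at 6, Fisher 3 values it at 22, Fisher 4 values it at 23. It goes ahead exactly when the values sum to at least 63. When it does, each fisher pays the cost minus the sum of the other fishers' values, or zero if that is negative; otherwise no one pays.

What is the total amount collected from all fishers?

23

Total value 80 ≥ cost 63, so it is built.
Fisher 1: others sum to 51; max(0, 63 - 51) = 12.
Fisher 2: others sum to 74; max(0, 63 - 74) = 0.
Fisher 3: others sum to 58; max(0, 63 - 58) = 5.
Fisher 4: others sum to 57; max(0, 63 - 57) = 6.
Total collected = 12 + 0 + 5 + 6 = 23.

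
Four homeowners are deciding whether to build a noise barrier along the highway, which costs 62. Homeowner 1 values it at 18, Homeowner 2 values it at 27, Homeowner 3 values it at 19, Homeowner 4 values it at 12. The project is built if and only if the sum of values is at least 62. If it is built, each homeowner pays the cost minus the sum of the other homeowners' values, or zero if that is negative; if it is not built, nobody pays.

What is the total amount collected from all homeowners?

Total value 76 ≥ cost 62, so it is built.
Homeowner 1: others sum to 58; max(0, 62 - 58) = 4.
Homeowner 2: others sum to 49; max(0, 62 - 49) = 13.
Homeowner 3: others sum to 57; max(0, 62 - 57) = 5.
Homeowner 4: others sum to 64; max(0, 62 - 64) = 0.
Total collected = 4 + 13 + 5 + 0 = 22.

22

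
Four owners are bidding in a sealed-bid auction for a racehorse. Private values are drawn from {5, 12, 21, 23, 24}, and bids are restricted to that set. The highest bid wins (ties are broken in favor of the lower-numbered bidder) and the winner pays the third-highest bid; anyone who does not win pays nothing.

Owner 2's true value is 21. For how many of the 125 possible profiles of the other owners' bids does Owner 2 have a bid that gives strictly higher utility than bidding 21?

24

Others bid (5, 5, 23): truth gives 0; bid 23 gives 16 > 0. Violating.
Others bid (5, 5, 24): truth gives 0; bid 24 gives 16 > 0. Violating.
Others bid (5, 12, 23): truth gives 0; bid 23 gives 9 > 0. Violating.
Others bid (5, 12, 24): truth gives 0; bid 24 gives 9 > 0. Violating.
Others bid (5, 5, 5): truth gives 16; no alternative beats it.
Others bid (5, 5, 12): truth gives 16; no alternative beats it.
(Checking all 125 profiles: 24 have a profitable deviation, 101 do not.)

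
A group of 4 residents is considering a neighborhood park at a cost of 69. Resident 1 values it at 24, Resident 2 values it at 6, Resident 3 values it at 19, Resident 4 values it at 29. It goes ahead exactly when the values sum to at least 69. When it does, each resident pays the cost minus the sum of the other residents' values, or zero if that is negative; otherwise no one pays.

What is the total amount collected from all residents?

45

Total value 78 ≥ cost 69, so it is built.
Resident 1: others sum to 54; max(0, 69 - 54) = 15.
Resident 2: others sum to 72; max(0, 69 - 72) = 0.
Resident 3: others sum to 59; max(0, 69 - 59) = 10.
Resident 4: others sum to 49; max(0, 69 - 49) = 20.
Total collected = 15 + 0 + 10 + 20 = 45.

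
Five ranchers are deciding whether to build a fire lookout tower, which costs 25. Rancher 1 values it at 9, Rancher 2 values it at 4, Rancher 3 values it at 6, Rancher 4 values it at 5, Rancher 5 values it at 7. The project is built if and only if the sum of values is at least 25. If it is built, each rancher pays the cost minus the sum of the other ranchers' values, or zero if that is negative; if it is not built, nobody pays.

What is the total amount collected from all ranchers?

Total value 31 ≥ cost 25, so it is built.
Rancher 1: others sum to 22; max(0, 25 - 22) = 3.
Rancher 2: others sum to 27; max(0, 25 - 27) = 0.
Rancher 3: others sum to 25; max(0, 25 - 25) = 0.
Rancher 4: others sum to 26; max(0, 25 - 26) = 0.
Rancher 5: others sum to 24; max(0, 25 - 24) = 1.
Total collected = 3 + 0 + 0 + 0 + 1 = 4.

4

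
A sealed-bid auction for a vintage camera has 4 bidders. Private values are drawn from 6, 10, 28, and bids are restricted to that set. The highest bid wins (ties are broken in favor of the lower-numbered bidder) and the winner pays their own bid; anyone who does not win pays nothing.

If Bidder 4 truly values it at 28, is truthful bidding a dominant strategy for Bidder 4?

No

Consider the case where Bidder 1 bids 6, Bidder 2 bids 6 and Bidder 3 bids 6.
Truthful bid 28: wins, pays 28, utility 28 - 28 = 0.
Bid 10 instead: wins, pays 10, utility 28 - 10 = 18.
Since 18 > 0, bidding 10 is strictly better here, so truthful bidding is not dominant.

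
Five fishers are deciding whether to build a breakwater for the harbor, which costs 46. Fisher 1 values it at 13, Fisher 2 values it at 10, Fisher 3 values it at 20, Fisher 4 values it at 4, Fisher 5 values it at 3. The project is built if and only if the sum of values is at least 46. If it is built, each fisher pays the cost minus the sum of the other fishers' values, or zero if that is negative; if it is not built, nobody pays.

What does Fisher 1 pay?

Total value 50 ≥ cost 46, so the project is built.
The other fishers' values sum to 37.
Cost minus that sum is 46 - 37 = 9.

9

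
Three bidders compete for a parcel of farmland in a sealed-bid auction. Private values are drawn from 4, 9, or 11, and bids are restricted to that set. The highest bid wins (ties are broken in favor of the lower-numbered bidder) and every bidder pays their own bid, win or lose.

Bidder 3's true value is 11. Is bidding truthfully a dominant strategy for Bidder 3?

Consider the case where Bidder 1 bids 4 and Bidder 2 bids 4.
Truthful bid 11: wins, pays 11, utility 11 - 11 = 0.
Bid 9 instead: wins, pays 9, utility 11 - 9 = 2.
Since 2 > 0, bidding 9 is strictly better here, so truthful bidding is not dominant.

No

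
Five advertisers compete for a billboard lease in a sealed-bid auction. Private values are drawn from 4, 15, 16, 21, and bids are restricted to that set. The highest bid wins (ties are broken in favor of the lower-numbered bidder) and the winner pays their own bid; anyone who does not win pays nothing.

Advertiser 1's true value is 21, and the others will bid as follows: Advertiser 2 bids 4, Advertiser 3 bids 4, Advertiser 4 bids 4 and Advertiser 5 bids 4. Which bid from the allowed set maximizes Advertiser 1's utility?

Bid 4: wins, pays 4, utility 21 - 4 = 17.
Bid 15: wins, pays 15, utility 21 - 15 = 6.
Bid 16: wins, pays 16, utility 21 - 16 = 5.
Bid 21: wins, pays 21, utility 21 - 21 = 0.
The best choice is 4 with utility 17.

4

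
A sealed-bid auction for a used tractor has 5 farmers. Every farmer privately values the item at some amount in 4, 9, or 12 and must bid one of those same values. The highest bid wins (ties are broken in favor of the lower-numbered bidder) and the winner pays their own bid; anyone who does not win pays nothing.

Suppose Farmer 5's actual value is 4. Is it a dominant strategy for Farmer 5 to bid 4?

Yes

Check each profile of the others' bids and compare truth against every alternative bid.
Others bid (4, 4, 4, 4): truth gives 0, best alternative gives -5.
Others bid (4, 4, 4, 9): truth gives 0, best alternative gives 0.
Others bid (4, 4, 4, 12): truth gives 0, best alternative gives 0.
Others bid (4, 4, 9, 4): truth gives 0, best alternative gives 0.
Others bid (4, 4, 9, 9): truth gives 0, best alternative gives 0.
Others bid (4, 4, 9, 12): truth gives 0, best alternative gives 0.
(Remaining 75 profiles checked similarly; truth is weakly best in each.)
In every case the truthful bid is at least as good as any alternative, so it is a dominant strategy.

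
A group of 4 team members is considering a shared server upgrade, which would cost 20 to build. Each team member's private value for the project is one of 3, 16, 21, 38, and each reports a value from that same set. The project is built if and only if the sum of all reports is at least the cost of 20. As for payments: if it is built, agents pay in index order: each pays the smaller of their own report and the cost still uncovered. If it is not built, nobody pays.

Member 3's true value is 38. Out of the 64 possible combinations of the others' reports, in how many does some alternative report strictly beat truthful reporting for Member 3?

Others report (3, 3, 16): truth gives 24; report 3 gives 35 > 24. Violating.
Others report (3, 3, 21): truth gives 24; report 3 gives 35 > 24. Violating.
Others report (3, 3, 38): truth gives 24; report 3 gives 35 > 24. Violating.
Others report (3, 3, 3): truth gives 24; no alternative beats it.
Others report (3, 16, 3): truth gives 37; no alternative beats it.
(Checking all 64 profiles: 3 have a profitable deviation, 61 do not.)

3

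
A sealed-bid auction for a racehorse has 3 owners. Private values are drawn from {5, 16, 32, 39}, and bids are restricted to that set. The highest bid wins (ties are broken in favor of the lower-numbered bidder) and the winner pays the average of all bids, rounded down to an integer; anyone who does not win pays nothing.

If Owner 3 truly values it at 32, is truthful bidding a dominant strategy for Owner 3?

Consider the case where Owner 1 bids 5 and Owner 2 bids 5.
Truthful bid 32: wins, pays 14, utility 32 - 14 = 18.
Bid 16 instead: wins, pays 8, utility 32 - 8 = 24.
Since 24 > 18, bidding 16 is strictly better here, so truthful bidding is not dominant.

No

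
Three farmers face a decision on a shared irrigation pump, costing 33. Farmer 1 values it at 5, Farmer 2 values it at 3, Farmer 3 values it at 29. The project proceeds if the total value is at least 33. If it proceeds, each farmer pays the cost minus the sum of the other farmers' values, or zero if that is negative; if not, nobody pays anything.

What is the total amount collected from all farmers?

26

Total value 37 ≥ cost 33, so it is built.
Farmer 1: others sum to 32; max(0, 33 - 32) = 1.
Farmer 2: others sum to 34; max(0, 33 - 34) = 0.
Farmer 3: others sum to 8; max(0, 33 - 8) = 25.
Total collected = 1 + 0 + 25 = 26.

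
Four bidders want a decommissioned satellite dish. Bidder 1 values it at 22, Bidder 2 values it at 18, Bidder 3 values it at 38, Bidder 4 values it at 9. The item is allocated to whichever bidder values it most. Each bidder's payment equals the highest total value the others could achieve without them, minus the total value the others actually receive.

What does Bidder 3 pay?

22

Bidder 3 has the highest value and receives the item.
Without Bidder 3, the item would go to the next-highest value, 22, so the others could achieve 22.
With Bidder 3 present and winning, the others receive nothing, so their total is 0.
Payment = 22 - 0 = 22.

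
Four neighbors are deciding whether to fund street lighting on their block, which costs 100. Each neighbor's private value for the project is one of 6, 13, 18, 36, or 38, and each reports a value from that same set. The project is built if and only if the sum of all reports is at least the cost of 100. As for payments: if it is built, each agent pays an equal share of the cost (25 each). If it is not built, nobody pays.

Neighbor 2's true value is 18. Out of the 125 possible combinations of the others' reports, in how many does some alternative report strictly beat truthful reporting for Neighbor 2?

Others report (6, 38, 38): truth gives -7; report 6 gives 0 > -7. Violating.
Others report (13, 36, 36): truth gives -7; report 6 gives 0 > -7. Violating.
Others report (13, 36, 38): truth gives -7; report 6 gives 0 > -7. Violating.
Others report (13, 38, 36): truth gives -7; report 6 gives 0 > -7. Violating.
Others report (6, 6, 6): truth gives 0; no alternative beats it.
Others report (6, 6, 13): truth gives 0; no alternative beats it.
(Checking all 125 profiles: 24 have a profitable deviation, 101 do not.)

24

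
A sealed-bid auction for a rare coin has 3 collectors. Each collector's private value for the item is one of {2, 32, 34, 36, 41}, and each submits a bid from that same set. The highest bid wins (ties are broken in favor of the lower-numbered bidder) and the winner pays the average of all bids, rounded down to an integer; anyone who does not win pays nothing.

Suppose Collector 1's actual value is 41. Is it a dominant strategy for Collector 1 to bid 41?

Consider the case where Collector 2 bids 2 and Collector 3 bids 2.
Truthful bid 41: wins, pays 15, utility 41 - 15 = 26.
Bid 2 instead: wins, pays 2, utility 41 - 2 = 39.
Since 39 > 26, bidding 2 is strictly better here, so truthful bidding is not dominant.

No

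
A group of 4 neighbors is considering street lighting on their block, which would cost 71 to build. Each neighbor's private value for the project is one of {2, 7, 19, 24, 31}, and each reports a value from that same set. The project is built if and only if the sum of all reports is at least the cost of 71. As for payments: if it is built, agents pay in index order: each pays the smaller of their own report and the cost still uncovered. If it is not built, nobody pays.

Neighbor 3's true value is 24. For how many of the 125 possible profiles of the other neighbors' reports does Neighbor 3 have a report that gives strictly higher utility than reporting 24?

56

Others report (2, 19, 31): truth gives 0; report 19 gives 5 > 0. Violating.
Others report (2, 24, 31): truth gives 0; report 19 gives 5 > 0. Violating.
Others report (2, 31, 19): truth gives 0; report 19 gives 5 > 0. Violating.
Others report (2, 31, 24): truth gives 0; report 19 gives 5 > 0. Violating.
Others report (2, 2, 2): truth gives 0; no alternative beats it.
Others report (2, 2, 7): truth gives 0; no alternative beats it.
(Checking all 125 profiles: 56 have a profitable deviation, 69 do not.)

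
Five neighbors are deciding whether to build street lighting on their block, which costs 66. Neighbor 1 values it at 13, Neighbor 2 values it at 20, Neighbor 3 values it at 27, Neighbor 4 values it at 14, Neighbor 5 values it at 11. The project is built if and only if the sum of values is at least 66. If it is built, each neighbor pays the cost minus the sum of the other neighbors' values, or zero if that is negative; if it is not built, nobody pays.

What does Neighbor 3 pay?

8

Total value 85 ≥ cost 66, so the project is built.
The other neighbors' values sum to 58.
Cost minus that sum is 66 - 58 = 8.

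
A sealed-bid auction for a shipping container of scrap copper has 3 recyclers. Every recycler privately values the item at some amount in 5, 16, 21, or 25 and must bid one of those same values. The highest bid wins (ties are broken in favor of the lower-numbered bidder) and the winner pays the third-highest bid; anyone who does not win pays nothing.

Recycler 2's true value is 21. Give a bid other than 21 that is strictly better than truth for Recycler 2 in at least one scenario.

Suppose Recycler 1 bids 5 and Recycler 3 bids 25.
Bid 21: loses, pays 0, utility 0.
Bid 25: wins, pays 5, utility 21 - 5 = 16.
So bidding 25 beats truth here (16 > 0).

25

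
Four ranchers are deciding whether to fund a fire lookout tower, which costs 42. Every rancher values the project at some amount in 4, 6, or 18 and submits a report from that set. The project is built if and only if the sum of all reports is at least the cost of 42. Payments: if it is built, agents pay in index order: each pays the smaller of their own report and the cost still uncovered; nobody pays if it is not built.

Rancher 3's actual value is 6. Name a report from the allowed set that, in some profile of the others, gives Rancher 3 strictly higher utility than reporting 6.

Suppose Rancher 1 reports 4, Rancher 2 reports 18 and Rancher 4 reports 18.
Report 6: project built, pays 6, utility 6 - 6 = 0.
Report 4: project built, pays 4, utility 6 - 4 = 2.
So reporting 4 beats truth here (2 > 0).

4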